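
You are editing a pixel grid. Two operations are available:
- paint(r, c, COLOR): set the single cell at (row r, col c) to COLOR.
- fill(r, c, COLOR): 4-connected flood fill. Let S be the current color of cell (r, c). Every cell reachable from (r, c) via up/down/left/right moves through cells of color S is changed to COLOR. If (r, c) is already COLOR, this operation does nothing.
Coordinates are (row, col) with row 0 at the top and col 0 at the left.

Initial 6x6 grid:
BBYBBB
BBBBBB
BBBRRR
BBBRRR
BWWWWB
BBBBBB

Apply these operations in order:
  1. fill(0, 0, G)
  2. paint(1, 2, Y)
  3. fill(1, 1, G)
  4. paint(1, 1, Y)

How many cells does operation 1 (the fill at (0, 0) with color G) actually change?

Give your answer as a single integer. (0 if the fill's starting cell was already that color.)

Answer: 25

Derivation:
After op 1 fill(0,0,G) [25 cells changed]:
GGYGGG
GGGGGG
GGGRRR
GGGRRR
GWWWWG
GGGGGG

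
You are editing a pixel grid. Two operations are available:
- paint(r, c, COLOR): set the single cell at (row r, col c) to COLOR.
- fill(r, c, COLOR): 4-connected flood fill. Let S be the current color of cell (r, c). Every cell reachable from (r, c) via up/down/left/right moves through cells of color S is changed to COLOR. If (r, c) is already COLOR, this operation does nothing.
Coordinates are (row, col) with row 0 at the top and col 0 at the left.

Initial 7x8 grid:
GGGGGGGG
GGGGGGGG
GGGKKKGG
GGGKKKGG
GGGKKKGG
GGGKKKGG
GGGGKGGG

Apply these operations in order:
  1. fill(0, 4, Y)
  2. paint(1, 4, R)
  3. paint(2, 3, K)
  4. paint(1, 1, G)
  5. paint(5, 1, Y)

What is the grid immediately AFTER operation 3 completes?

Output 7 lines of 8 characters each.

After op 1 fill(0,4,Y) [43 cells changed]:
YYYYYYYY
YYYYYYYY
YYYKKKYY
YYYKKKYY
YYYKKKYY
YYYKKKYY
YYYYKYYY
After op 2 paint(1,4,R):
YYYYYYYY
YYYYRYYY
YYYKKKYY
YYYKKKYY
YYYKKKYY
YYYKKKYY
YYYYKYYY
After op 3 paint(2,3,K):
YYYYYYYY
YYYYRYYY
YYYKKKYY
YYYKKKYY
YYYKKKYY
YYYKKKYY
YYYYKYYY

Answer: YYYYYYYY
YYYYRYYY
YYYKKKYY
YYYKKKYY
YYYKKKYY
YYYKKKYY
YYYYKYYY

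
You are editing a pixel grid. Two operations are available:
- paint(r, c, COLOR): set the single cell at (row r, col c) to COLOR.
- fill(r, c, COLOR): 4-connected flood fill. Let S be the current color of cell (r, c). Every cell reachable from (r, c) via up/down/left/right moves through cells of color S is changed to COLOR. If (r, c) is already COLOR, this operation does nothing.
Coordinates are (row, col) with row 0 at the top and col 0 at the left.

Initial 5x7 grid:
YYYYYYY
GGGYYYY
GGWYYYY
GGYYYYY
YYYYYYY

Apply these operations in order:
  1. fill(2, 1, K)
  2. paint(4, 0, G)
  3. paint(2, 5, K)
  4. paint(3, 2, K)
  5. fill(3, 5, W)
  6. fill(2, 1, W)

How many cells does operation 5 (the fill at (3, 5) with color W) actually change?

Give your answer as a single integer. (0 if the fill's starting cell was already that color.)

Answer: 24

Derivation:
After op 1 fill(2,1,K) [7 cells changed]:
YYYYYYY
KKKYYYY
KKWYYYY
KKYYYYY
YYYYYYY
After op 2 paint(4,0,G):
YYYYYYY
KKKYYYY
KKWYYYY
KKYYYYY
GYYYYYY
After op 3 paint(2,5,K):
YYYYYYY
KKKYYYY
KKWYYKY
KKYYYYY
GYYYYYY
After op 4 paint(3,2,K):
YYYYYYY
KKKYYYY
KKWYYKY
KKKYYYY
GYYYYYY
After op 5 fill(3,5,W) [24 cells changed]:
WWWWWWW
KKKWWWW
KKWWWKW
KKKWWWW
GWWWWWW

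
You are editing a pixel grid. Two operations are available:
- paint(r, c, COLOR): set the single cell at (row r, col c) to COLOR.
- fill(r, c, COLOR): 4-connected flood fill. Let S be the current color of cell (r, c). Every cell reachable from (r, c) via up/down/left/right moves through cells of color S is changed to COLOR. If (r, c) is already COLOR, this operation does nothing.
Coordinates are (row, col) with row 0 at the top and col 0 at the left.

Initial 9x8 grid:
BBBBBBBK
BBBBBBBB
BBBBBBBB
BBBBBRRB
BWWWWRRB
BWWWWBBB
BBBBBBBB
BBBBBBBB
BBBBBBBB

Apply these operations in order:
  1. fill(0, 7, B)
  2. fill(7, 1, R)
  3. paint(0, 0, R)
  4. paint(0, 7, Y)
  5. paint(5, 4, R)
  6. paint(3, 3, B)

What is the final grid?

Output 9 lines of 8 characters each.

After op 1 fill(0,7,B) [1 cells changed]:
BBBBBBBB
BBBBBBBB
BBBBBBBB
BBBBBRRB
BWWWWRRB
BWWWWBBB
BBBBBBBB
BBBBBBBB
BBBBBBBB
After op 2 fill(7,1,R) [60 cells changed]:
RRRRRRRR
RRRRRRRR
RRRRRRRR
RRRRRRRR
RWWWWRRR
RWWWWRRR
RRRRRRRR
RRRRRRRR
RRRRRRRR
After op 3 paint(0,0,R):
RRRRRRRR
RRRRRRRR
RRRRRRRR
RRRRRRRR
RWWWWRRR
RWWWWRRR
RRRRRRRR
RRRRRRRR
RRRRRRRR
After op 4 paint(0,7,Y):
RRRRRRRY
RRRRRRRR
RRRRRRRR
RRRRRRRR
RWWWWRRR
RWWWWRRR
RRRRRRRR
RRRRRRRR
RRRRRRRR
After op 5 paint(5,4,R):
RRRRRRRY
RRRRRRRR
RRRRRRRR
RRRRRRRR
RWWWWRRR
RWWWRRRR
RRRRRRRR
RRRRRRRR
RRRRRRRR
After op 6 paint(3,3,B):
RRRRRRRY
RRRRRRRR
RRRRRRRR
RRRBRRRR
RWWWWRRR
RWWWRRRR
RRRRRRRR
RRRRRRRR
RRRRRRRR

Answer: RRRRRRRY
RRRRRRRR
RRRRRRRR
RRRBRRRR
RWWWWRRR
RWWWRRRR
RRRRRRRR
RRRRRRRR
RRRRRRRR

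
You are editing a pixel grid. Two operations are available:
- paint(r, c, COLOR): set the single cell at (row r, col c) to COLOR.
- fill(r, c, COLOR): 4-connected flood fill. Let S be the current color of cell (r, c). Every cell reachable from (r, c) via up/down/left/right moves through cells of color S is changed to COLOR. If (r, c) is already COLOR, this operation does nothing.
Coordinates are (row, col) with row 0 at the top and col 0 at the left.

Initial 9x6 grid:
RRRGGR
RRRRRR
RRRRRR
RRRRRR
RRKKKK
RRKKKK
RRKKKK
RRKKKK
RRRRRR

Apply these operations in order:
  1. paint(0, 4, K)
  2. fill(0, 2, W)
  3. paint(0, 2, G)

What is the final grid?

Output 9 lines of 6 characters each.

Answer: WWGGKW
WWWWWW
WWWWWW
WWWWWW
WWKKKK
WWKKKK
WWKKKK
WWKKKK
WWWWWW

Derivation:
After op 1 paint(0,4,K):
RRRGKR
RRRRRR
RRRRRR
RRRRRR
RRKKKK
RRKKKK
RRKKKK
RRKKKK
RRRRRR
After op 2 fill(0,2,W) [36 cells changed]:
WWWGKW
WWWWWW
WWWWWW
WWWWWW
WWKKKK
WWKKKK
WWKKKK
WWKKKK
WWWWWW
After op 3 paint(0,2,G):
WWGGKW
WWWWWW
WWWWWW
WWWWWW
WWKKKK
WWKKKK
WWKKKK
WWKKKK
WWWWWW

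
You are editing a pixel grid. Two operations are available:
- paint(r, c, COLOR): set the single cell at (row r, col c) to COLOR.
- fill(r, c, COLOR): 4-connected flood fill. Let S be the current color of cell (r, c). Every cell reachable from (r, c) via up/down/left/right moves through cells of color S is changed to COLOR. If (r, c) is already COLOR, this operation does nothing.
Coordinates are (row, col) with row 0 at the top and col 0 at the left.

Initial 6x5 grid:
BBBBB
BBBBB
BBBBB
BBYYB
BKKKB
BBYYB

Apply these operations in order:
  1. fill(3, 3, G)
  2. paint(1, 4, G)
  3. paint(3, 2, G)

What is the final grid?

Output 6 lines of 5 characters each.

After op 1 fill(3,3,G) [2 cells changed]:
BBBBB
BBBBB
BBBBB
BBGGB
BKKKB
BBYYB
After op 2 paint(1,4,G):
BBBBB
BBBBG
BBBBB
BBGGB
BKKKB
BBYYB
After op 3 paint(3,2,G):
BBBBB
BBBBG
BBBBB
BBGGB
BKKKB
BBYYB

Answer: BBBBB
BBBBG
BBBBB
BBGGB
BKKKB
BBYYB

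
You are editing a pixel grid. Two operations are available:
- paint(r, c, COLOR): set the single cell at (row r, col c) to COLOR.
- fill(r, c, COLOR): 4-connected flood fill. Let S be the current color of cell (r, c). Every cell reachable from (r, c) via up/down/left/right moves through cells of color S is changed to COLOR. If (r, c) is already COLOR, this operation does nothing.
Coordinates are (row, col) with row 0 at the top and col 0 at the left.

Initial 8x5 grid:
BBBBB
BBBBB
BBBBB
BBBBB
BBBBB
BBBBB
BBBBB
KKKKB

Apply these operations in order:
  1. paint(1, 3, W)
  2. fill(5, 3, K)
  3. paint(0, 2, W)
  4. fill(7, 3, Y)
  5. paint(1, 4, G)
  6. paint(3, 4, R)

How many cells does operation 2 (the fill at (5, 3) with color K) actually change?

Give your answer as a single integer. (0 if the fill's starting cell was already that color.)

Answer: 35

Derivation:
After op 1 paint(1,3,W):
BBBBB
BBBWB
BBBBB
BBBBB
BBBBB
BBBBB
BBBBB
KKKKB
After op 2 fill(5,3,K) [35 cells changed]:
KKKKK
KKKWK
KKKKK
KKKKK
KKKKK
KKKKK
KKKKK
KKKKK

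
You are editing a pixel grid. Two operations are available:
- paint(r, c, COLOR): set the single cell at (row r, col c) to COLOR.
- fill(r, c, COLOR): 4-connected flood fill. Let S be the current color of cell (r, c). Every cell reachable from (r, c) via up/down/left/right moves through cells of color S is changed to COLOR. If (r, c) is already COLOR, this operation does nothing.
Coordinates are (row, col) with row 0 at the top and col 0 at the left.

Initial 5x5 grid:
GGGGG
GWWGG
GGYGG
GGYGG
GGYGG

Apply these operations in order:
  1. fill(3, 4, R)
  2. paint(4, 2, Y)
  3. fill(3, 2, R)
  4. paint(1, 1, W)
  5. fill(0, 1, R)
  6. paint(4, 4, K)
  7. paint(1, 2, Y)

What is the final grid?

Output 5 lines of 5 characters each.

After op 1 fill(3,4,R) [20 cells changed]:
RRRRR
RWWRR
RRYRR
RRYRR
RRYRR
After op 2 paint(4,2,Y):
RRRRR
RWWRR
RRYRR
RRYRR
RRYRR
After op 3 fill(3,2,R) [3 cells changed]:
RRRRR
RWWRR
RRRRR
RRRRR
RRRRR
After op 4 paint(1,1,W):
RRRRR
RWWRR
RRRRR
RRRRR
RRRRR
After op 5 fill(0,1,R) [0 cells changed]:
RRRRR
RWWRR
RRRRR
RRRRR
RRRRR
After op 6 paint(4,4,K):
RRRRR
RWWRR
RRRRR
RRRRR
RRRRK
After op 7 paint(1,2,Y):
RRRRR
RWYRR
RRRRR
RRRRR
RRRRK

Answer: RRRRR
RWYRR
RRRRR
RRRRR
RRRRK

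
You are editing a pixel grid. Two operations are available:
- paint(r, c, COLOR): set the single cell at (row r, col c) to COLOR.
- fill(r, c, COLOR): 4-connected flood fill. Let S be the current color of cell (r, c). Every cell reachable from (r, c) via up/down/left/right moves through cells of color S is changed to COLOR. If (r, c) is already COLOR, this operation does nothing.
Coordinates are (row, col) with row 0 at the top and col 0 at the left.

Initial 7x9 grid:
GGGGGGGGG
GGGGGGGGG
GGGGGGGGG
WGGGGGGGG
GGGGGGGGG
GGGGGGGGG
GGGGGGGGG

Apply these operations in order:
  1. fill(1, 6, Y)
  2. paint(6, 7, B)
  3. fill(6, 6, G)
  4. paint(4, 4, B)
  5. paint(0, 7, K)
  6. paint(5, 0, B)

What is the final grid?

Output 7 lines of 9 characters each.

Answer: GGGGGGGKG
GGGGGGGGG
GGGGGGGGG
WGGGGGGGG
GGGGBGGGG
BGGGGGGGG
GGGGGGGBG

Derivation:
After op 1 fill(1,6,Y) [62 cells changed]:
YYYYYYYYY
YYYYYYYYY
YYYYYYYYY
WYYYYYYYY
YYYYYYYYY
YYYYYYYYY
YYYYYYYYY
After op 2 paint(6,7,B):
YYYYYYYYY
YYYYYYYYY
YYYYYYYYY
WYYYYYYYY
YYYYYYYYY
YYYYYYYYY
YYYYYYYBY
After op 3 fill(6,6,G) [61 cells changed]:
GGGGGGGGG
GGGGGGGGG
GGGGGGGGG
WGGGGGGGG
GGGGGGGGG
GGGGGGGGG
GGGGGGGBG
After op 4 paint(4,4,B):
GGGGGGGGG
GGGGGGGGG
GGGGGGGGG
WGGGGGGGG
GGGGBGGGG
GGGGGGGGG
GGGGGGGBG
After op 5 paint(0,7,K):
GGGGGGGKG
GGGGGGGGG
GGGGGGGGG
WGGGGGGGG
GGGGBGGGG
GGGGGGGGG
GGGGGGGBG
After op 6 paint(5,0,B):
GGGGGGGKG
GGGGGGGGG
GGGGGGGGG
WGGGGGGGG
GGGGBGGGG
BGGGGGGGG
GGGGGGGBG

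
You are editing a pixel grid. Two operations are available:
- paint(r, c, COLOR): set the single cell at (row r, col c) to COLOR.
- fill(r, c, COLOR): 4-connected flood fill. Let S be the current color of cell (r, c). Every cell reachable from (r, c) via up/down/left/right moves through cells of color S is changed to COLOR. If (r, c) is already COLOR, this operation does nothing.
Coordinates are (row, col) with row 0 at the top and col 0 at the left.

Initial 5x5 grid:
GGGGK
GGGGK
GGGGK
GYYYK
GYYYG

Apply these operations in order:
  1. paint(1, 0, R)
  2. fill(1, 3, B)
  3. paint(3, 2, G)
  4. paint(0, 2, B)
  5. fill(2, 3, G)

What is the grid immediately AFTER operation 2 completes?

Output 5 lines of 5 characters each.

Answer: BBBBK
RBBBK
BBBBK
BYYYK
BYYYG

Derivation:
After op 1 paint(1,0,R):
GGGGK
RGGGK
GGGGK
GYYYK
GYYYG
After op 2 fill(1,3,B) [13 cells changed]:
BBBBK
RBBBK
BBBBK
BYYYK
BYYYG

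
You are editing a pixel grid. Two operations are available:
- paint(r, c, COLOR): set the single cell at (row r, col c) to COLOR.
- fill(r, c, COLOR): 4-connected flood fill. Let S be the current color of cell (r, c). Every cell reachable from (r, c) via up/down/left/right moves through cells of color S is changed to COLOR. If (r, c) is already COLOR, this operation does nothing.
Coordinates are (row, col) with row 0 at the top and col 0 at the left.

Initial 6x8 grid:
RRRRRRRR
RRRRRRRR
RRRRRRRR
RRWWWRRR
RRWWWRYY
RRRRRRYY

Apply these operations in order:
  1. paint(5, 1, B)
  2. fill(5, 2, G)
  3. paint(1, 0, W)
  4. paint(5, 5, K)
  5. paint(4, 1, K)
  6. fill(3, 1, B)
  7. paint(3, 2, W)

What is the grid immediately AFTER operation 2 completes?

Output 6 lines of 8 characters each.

After op 1 paint(5,1,B):
RRRRRRRR
RRRRRRRR
RRRRRRRR
RRWWWRRR
RRWWWRYY
RBRRRRYY
After op 2 fill(5,2,G) [37 cells changed]:
GGGGGGGG
GGGGGGGG
GGGGGGGG
GGWWWGGG
GGWWWGYY
GBGGGGYY

Answer: GGGGGGGG
GGGGGGGG
GGGGGGGG
GGWWWGGG
GGWWWGYY
GBGGGGYY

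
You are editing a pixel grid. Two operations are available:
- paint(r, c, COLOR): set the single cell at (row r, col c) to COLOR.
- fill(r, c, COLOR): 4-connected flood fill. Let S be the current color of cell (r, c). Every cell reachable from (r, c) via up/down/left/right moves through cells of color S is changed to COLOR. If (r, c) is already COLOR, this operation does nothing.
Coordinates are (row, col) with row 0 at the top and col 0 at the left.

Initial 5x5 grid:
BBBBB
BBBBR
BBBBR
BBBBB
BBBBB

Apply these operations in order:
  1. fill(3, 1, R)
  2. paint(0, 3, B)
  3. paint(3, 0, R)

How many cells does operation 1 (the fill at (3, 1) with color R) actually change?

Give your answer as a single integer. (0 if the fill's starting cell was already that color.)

After op 1 fill(3,1,R) [23 cells changed]:
RRRRR
RRRRR
RRRRR
RRRRR
RRRRR

Answer: 23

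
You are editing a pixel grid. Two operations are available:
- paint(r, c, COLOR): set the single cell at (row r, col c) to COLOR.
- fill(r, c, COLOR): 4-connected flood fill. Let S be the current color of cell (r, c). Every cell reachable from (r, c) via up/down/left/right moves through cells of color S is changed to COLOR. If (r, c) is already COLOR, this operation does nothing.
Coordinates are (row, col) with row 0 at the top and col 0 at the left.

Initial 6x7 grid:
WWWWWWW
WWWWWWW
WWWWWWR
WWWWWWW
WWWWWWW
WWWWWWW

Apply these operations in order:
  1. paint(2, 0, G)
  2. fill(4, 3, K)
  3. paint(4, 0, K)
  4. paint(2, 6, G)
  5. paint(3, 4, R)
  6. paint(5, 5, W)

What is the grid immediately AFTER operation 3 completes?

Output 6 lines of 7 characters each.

Answer: KKKKKKK
KKKKKKK
GKKKKKR
KKKKKKK
KKKKKKK
KKKKKKK

Derivation:
After op 1 paint(2,0,G):
WWWWWWW
WWWWWWW
GWWWWWR
WWWWWWW
WWWWWWW
WWWWWWW
After op 2 fill(4,3,K) [40 cells changed]:
KKKKKKK
KKKKKKK
GKKKKKR
KKKKKKK
KKKKKKK
KKKKKKK
After op 3 paint(4,0,K):
KKKKKKK
KKKKKKK
GKKKKKR
KKKKKKK
KKKKKKK
KKKKKKK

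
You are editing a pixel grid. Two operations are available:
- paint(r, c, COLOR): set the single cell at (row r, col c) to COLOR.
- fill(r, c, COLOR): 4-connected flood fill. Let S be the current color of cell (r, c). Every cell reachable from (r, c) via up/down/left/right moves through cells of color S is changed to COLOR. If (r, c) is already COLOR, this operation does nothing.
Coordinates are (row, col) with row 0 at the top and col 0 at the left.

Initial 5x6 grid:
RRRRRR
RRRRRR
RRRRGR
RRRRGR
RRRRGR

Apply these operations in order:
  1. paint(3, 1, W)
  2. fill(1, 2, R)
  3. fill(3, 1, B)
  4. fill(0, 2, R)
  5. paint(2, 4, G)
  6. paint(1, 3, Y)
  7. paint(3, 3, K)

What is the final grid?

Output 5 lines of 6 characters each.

Answer: RRRRRR
RRRYRR
RRRRGR
RBRKGR
RRRRGR

Derivation:
After op 1 paint(3,1,W):
RRRRRR
RRRRRR
RRRRGR
RWRRGR
RRRRGR
After op 2 fill(1,2,R) [0 cells changed]:
RRRRRR
RRRRRR
RRRRGR
RWRRGR
RRRRGR
After op 3 fill(3,1,B) [1 cells changed]:
RRRRRR
RRRRRR
RRRRGR
RBRRGR
RRRRGR
After op 4 fill(0,2,R) [0 cells changed]:
RRRRRR
RRRRRR
RRRRGR
RBRRGR
RRRRGR
After op 5 paint(2,4,G):
RRRRRR
RRRRRR
RRRRGR
RBRRGR
RRRRGR
After op 6 paint(1,3,Y):
RRRRRR
RRRYRR
RRRRGR
RBRRGR
RRRRGR
After op 7 paint(3,3,K):
RRRRRR
RRRYRR
RRRRGR
RBRKGR
RRRRGR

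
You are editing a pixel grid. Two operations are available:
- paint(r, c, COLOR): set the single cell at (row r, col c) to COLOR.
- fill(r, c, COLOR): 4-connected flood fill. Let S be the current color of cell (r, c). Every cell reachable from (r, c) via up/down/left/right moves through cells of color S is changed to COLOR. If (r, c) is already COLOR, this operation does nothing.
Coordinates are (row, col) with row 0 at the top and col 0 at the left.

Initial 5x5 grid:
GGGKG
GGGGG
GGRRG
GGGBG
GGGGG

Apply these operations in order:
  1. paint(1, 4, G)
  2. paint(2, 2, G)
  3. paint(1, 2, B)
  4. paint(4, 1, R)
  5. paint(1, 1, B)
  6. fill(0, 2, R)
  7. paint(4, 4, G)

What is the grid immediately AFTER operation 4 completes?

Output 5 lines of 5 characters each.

After op 1 paint(1,4,G):
GGGKG
GGGGG
GGRRG
GGGBG
GGGGG
After op 2 paint(2,2,G):
GGGKG
GGGGG
GGGRG
GGGBG
GGGGG
After op 3 paint(1,2,B):
GGGKG
GGBGG
GGGRG
GGGBG
GGGGG
After op 4 paint(4,1,R):
GGGKG
GGBGG
GGGRG
GGGBG
GRGGG

Answer: GGGKG
GGBGG
GGGRG
GGGBG
GRGGG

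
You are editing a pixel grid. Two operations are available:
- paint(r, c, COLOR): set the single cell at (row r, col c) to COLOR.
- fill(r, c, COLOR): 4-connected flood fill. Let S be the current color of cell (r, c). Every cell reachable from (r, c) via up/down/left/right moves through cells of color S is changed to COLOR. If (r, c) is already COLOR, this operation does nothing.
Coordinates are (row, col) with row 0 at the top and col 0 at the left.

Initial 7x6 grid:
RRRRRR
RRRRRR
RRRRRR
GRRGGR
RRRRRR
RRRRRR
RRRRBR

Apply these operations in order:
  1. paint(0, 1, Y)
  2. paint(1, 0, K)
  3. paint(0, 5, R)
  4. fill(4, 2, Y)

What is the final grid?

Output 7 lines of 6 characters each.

After op 1 paint(0,1,Y):
RYRRRR
RRRRRR
RRRRRR
GRRGGR
RRRRRR
RRRRRR
RRRRBR
After op 2 paint(1,0,K):
RYRRRR
KRRRRR
RRRRRR
GRRGGR
RRRRRR
RRRRRR
RRRRBR
After op 3 paint(0,5,R):
RYRRRR
KRRRRR
RRRRRR
GRRGGR
RRRRRR
RRRRRR
RRRRBR
After op 4 fill(4,2,Y) [35 cells changed]:
RYYYYY
KYYYYY
YYYYYY
GYYGGY
YYYYYY
YYYYYY
YYYYBY

Answer: RYYYYY
KYYYYY
YYYYYY
GYYGGY
YYYYYY
YYYYYY
YYYYBY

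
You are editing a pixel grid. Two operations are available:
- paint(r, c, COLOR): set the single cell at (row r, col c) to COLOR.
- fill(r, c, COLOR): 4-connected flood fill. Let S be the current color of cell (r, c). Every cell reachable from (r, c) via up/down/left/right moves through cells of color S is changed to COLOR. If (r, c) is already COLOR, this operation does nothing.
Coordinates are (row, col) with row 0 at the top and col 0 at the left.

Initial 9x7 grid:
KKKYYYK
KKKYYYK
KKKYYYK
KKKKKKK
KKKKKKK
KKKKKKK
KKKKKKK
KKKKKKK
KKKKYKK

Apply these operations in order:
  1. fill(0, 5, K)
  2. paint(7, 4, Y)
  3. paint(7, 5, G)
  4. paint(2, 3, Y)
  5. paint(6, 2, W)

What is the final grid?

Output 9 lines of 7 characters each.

Answer: KKKKKKK
KKKKKKK
KKKYKKK
KKKKKKK
KKKKKKK
KKKKKKK
KKWKKKK
KKKKYGK
KKKKYKK

Derivation:
After op 1 fill(0,5,K) [9 cells changed]:
KKKKKKK
KKKKKKK
KKKKKKK
KKKKKKK
KKKKKKK
KKKKKKK
KKKKKKK
KKKKKKK
KKKKYKK
After op 2 paint(7,4,Y):
KKKKKKK
KKKKKKK
KKKKKKK
KKKKKKK
KKKKKKK
KKKKKKK
KKKKKKK
KKKKYKK
KKKKYKK
After op 3 paint(7,5,G):
KKKKKKK
KKKKKKK
KKKKKKK
KKKKKKK
KKKKKKK
KKKKKKK
KKKKKKK
KKKKYGK
KKKKYKK
After op 4 paint(2,3,Y):
KKKKKKK
KKKKKKK
KKKYKKK
KKKKKKK
KKKKKKK
KKKKKKK
KKKKKKK
KKKKYGK
KKKKYKK
After op 5 paint(6,2,W):
KKKKKKK
KKKKKKK
KKKYKKK
KKKKKKK
KKKKKKK
KKKKKKK
KKWKKKK
KKKKYGK
KKKKYKK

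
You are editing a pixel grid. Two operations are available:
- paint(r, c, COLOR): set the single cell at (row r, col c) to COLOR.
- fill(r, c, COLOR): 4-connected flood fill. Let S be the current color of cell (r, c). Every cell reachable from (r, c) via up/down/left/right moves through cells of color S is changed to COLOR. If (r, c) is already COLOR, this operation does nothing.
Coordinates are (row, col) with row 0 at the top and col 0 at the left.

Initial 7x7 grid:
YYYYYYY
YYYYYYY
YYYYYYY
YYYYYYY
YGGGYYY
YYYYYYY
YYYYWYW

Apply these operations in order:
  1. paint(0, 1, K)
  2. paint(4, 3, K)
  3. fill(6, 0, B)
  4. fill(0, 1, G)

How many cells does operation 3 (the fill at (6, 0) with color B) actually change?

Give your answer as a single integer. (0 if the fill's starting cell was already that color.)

Answer: 43

Derivation:
After op 1 paint(0,1,K):
YKYYYYY
YYYYYYY
YYYYYYY
YYYYYYY
YGGGYYY
YYYYYYY
YYYYWYW
After op 2 paint(4,3,K):
YKYYYYY
YYYYYYY
YYYYYYY
YYYYYYY
YGGKYYY
YYYYYYY
YYYYWYW
After op 3 fill(6,0,B) [43 cells changed]:
BKBBBBB
BBBBBBB
BBBBBBB
BBBBBBB
BGGKBBB
BBBBBBB
BBBBWBW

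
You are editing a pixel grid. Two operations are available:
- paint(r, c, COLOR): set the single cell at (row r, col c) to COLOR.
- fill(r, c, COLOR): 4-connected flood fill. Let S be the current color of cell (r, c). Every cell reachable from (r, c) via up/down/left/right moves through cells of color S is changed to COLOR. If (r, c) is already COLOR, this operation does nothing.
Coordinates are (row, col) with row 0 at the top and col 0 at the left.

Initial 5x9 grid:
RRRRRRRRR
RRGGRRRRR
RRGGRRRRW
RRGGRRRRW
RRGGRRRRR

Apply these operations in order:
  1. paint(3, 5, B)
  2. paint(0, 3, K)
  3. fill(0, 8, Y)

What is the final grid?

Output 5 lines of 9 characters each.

Answer: RRRKYYYYY
RRGGYYYYY
RRGGYYYYW
RRGGYBYYW
RRGGYYYYY

Derivation:
After op 1 paint(3,5,B):
RRRRRRRRR
RRGGRRRRR
RRGGRRRRW
RRGGRBRRW
RRGGRRRRR
After op 2 paint(0,3,K):
RRRKRRRRR
RRGGRRRRR
RRGGRRRRW
RRGGRBRRW
RRGGRRRRR
After op 3 fill(0,8,Y) [22 cells changed]:
RRRKYYYYY
RRGGYYYYY
RRGGYYYYW
RRGGYBYYW
RRGGYYYYY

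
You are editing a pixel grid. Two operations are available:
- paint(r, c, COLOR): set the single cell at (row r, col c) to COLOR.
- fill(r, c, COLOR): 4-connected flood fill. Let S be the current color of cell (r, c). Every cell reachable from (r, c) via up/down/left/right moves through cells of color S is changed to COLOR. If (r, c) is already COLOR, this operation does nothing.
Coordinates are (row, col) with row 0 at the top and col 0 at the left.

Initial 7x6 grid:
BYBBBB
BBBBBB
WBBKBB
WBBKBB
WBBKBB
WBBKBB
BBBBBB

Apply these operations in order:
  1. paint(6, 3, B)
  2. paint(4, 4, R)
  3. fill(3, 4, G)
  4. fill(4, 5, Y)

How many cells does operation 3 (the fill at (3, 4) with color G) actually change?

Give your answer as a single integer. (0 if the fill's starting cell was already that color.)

Answer: 32

Derivation:
After op 1 paint(6,3,B):
BYBBBB
BBBBBB
WBBKBB
WBBKBB
WBBKBB
WBBKBB
BBBBBB
After op 2 paint(4,4,R):
BYBBBB
BBBBBB
WBBKBB
WBBKBB
WBBKRB
WBBKBB
BBBBBB
After op 3 fill(3,4,G) [32 cells changed]:
GYGGGG
GGGGGG
WGGKGG
WGGKGG
WGGKRG
WGGKGG
GGGGGG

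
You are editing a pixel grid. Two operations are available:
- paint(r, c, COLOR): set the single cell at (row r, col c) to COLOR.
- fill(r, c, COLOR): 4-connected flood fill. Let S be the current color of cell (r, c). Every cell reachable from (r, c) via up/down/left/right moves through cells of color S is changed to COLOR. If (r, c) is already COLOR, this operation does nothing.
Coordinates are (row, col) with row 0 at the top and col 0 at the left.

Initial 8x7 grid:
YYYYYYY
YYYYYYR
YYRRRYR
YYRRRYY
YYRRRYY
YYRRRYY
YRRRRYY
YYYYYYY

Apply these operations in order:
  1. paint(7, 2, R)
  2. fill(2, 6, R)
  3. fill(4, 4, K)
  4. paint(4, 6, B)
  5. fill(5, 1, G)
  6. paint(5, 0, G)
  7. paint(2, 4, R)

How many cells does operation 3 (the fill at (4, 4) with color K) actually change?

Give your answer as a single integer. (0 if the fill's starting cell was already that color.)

Answer: 17

Derivation:
After op 1 paint(7,2,R):
YYYYYYY
YYYYYYR
YYRRRYR
YYRRRYY
YYRRRYY
YYRRRYY
YRRRRYY
YYRYYYY
After op 2 fill(2,6,R) [0 cells changed]:
YYYYYYY
YYYYYYR
YYRRRYR
YYRRRYY
YYRRRYY
YYRRRYY
YRRRRYY
YYRYYYY
After op 3 fill(4,4,K) [17 cells changed]:
YYYYYYY
YYYYYYR
YYKKKYR
YYKKKYY
YYKKKYY
YYKKKYY
YKKKKYY
YYKYYYY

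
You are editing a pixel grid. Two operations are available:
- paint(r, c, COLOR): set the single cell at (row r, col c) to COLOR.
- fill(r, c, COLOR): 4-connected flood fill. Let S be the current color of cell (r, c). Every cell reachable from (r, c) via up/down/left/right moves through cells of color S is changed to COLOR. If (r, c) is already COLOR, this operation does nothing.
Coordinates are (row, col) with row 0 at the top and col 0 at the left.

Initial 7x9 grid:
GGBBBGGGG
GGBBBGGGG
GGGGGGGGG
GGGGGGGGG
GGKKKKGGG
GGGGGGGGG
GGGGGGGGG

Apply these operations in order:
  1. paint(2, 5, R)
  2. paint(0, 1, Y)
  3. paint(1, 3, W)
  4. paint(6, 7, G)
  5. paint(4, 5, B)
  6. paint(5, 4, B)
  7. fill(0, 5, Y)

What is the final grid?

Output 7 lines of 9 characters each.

Answer: YYBBBYYYY
YYBWBYYYY
YYYYYRYYY
YYYYYYYYY
YYKKKBYYY
YYYYBYYYY
YYYYYYYYY

Derivation:
After op 1 paint(2,5,R):
GGBBBGGGG
GGBBBGGGG
GGGGGRGGG
GGGGGGGGG
GGKKKKGGG
GGGGGGGGG
GGGGGGGGG
After op 2 paint(0,1,Y):
GYBBBGGGG
GGBBBGGGG
GGGGGRGGG
GGGGGGGGG
GGKKKKGGG
GGGGGGGGG
GGGGGGGGG
After op 3 paint(1,3,W):
GYBBBGGGG
GGBWBGGGG
GGGGGRGGG
GGGGGGGGG
GGKKKKGGG
GGGGGGGGG
GGGGGGGGG
After op 4 paint(6,7,G):
GYBBBGGGG
GGBWBGGGG
GGGGGRGGG
GGGGGGGGG
GGKKKKGGG
GGGGGGGGG
GGGGGGGGG
After op 5 paint(4,5,B):
GYBBBGGGG
GGBWBGGGG
GGGGGRGGG
GGGGGGGGG
GGKKKBGGG
GGGGGGGGG
GGGGGGGGG
After op 6 paint(5,4,B):
GYBBBGGGG
GGBWBGGGG
GGGGGRGGG
GGGGGGGGG
GGKKKBGGG
GGGGBGGGG
GGGGGGGGG
After op 7 fill(0,5,Y) [50 cells changed]:
YYBBBYYYY
YYBWBYYYY
YYYYYRYYY
YYYYYYYYY
YYKKKBYYY
YYYYBYYYY
YYYYYYYYY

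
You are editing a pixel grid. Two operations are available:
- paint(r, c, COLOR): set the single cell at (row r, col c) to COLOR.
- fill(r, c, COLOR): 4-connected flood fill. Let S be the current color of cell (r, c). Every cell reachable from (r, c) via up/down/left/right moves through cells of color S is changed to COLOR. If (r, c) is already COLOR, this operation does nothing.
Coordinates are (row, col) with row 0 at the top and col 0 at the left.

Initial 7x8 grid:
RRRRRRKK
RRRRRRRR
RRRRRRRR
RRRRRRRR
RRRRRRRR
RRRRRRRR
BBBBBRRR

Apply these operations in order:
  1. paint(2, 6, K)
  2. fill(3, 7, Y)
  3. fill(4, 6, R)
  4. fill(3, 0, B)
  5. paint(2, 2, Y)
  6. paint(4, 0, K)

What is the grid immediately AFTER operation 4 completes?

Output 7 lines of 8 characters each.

After op 1 paint(2,6,K):
RRRRRRKK
RRRRRRRR
RRRRRRKR
RRRRRRRR
RRRRRRRR
RRRRRRRR
BBBBBRRR
After op 2 fill(3,7,Y) [48 cells changed]:
YYYYYYKK
YYYYYYYY
YYYYYYKY
YYYYYYYY
YYYYYYYY
YYYYYYYY
BBBBBYYY
After op 3 fill(4,6,R) [48 cells changed]:
RRRRRRKK
RRRRRRRR
RRRRRRKR
RRRRRRRR
RRRRRRRR
RRRRRRRR
BBBBBRRR
After op 4 fill(3,0,B) [48 cells changed]:
BBBBBBKK
BBBBBBBB
BBBBBBKB
BBBBBBBB
BBBBBBBB
BBBBBBBB
BBBBBBBB

Answer: BBBBBBKK
BBBBBBBB
BBBBBBKB
BBBBBBBB
BBBBBBBB
BBBBBBBB
BBBBBBBB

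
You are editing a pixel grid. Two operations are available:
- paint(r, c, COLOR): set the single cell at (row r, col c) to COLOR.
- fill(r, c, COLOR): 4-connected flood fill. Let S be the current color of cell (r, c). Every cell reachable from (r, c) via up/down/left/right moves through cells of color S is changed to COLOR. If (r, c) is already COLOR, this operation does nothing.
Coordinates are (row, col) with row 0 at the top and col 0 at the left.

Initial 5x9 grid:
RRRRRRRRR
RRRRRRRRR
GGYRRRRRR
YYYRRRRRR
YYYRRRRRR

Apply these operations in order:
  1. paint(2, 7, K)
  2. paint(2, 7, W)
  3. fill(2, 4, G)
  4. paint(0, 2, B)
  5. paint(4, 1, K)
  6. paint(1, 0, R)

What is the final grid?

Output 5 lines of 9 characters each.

Answer: GGBGGGGGG
RGGGGGGGG
GGYGGGGWG
YYYGGGGGG
YKYGGGGGG

Derivation:
After op 1 paint(2,7,K):
RRRRRRRRR
RRRRRRRRR
GGYRRRRKR
YYYRRRRRR
YYYRRRRRR
After op 2 paint(2,7,W):
RRRRRRRRR
RRRRRRRRR
GGYRRRRWR
YYYRRRRRR
YYYRRRRRR
After op 3 fill(2,4,G) [35 cells changed]:
GGGGGGGGG
GGGGGGGGG
GGYGGGGWG
YYYGGGGGG
YYYGGGGGG
After op 4 paint(0,2,B):
GGBGGGGGG
GGGGGGGGG
GGYGGGGWG
YYYGGGGGG
YYYGGGGGG
After op 5 paint(4,1,K):
GGBGGGGGG
GGGGGGGGG
GGYGGGGWG
YYYGGGGGG
YKYGGGGGG
After op 6 paint(1,0,R):
GGBGGGGGG
RGGGGGGGG
GGYGGGGWG
YYYGGGGGG
YKYGGGGGG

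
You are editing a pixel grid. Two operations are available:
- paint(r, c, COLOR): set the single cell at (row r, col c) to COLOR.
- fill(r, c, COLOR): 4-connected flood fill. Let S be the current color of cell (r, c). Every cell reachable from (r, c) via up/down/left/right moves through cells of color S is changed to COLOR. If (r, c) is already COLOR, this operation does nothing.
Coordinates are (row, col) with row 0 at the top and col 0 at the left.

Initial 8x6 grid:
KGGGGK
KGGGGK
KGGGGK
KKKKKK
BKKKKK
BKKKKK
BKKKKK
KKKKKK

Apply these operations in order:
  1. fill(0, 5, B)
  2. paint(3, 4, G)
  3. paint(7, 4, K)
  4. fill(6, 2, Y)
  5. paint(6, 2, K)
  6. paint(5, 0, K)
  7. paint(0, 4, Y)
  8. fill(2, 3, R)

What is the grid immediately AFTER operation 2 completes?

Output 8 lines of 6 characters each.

After op 1 fill(0,5,B) [33 cells changed]:
BGGGGB
BGGGGB
BGGGGB
BBBBBB
BBBBBB
BBBBBB
BBBBBB
BBBBBB
After op 2 paint(3,4,G):
BGGGGB
BGGGGB
BGGGGB
BBBBGB
BBBBBB
BBBBBB
BBBBBB
BBBBBB

Answer: BGGGGB
BGGGGB
BGGGGB
BBBBGB
BBBBBB
BBBBBB
BBBBBB
BBBBBB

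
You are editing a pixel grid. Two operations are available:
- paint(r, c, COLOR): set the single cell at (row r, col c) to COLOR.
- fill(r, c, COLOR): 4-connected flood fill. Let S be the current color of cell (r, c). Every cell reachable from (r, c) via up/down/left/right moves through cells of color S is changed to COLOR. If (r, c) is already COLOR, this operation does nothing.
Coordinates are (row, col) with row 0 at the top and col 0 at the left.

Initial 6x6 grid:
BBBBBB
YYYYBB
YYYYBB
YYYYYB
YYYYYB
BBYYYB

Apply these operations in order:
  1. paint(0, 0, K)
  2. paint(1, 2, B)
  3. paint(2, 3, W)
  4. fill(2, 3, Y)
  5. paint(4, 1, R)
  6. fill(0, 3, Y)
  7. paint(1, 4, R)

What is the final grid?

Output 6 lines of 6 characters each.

Answer: KYYYYY
YYYYRY
YYYYYY
YYYYYY
YRYYYY
BBYYYY

Derivation:
After op 1 paint(0,0,K):
KBBBBB
YYYYBB
YYYYBB
YYYYYB
YYYYYB
BBYYYB
After op 2 paint(1,2,B):
KBBBBB
YYBYBB
YYYYBB
YYYYYB
YYYYYB
BBYYYB
After op 3 paint(2,3,W):
KBBBBB
YYBYBB
YYYWBB
YYYYYB
YYYYYB
BBYYYB
After op 4 fill(2,3,Y) [1 cells changed]:
KBBBBB
YYBYBB
YYYYBB
YYYYYB
YYYYYB
BBYYYB
After op 5 paint(4,1,R):
KBBBBB
YYBYBB
YYYYBB
YYYYYB
YRYYYB
BBYYYB
After op 6 fill(0,3,Y) [13 cells changed]:
KYYYYY
YYYYYY
YYYYYY
YYYYYY
YRYYYY
BBYYYY
After op 7 paint(1,4,R):
KYYYYY
YYYYRY
YYYYYY
YYYYYY
YRYYYY
BBYYYY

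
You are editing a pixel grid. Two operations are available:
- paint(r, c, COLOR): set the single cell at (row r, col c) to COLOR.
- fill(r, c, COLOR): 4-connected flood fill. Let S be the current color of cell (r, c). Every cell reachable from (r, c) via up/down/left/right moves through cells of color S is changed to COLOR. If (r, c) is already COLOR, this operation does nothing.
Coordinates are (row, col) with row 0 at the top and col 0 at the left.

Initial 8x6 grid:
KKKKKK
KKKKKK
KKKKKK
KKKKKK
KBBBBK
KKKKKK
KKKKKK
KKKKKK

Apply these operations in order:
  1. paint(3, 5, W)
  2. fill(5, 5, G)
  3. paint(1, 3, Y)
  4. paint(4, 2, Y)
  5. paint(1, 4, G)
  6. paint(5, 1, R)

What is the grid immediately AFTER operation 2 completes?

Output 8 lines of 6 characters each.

Answer: GGGGGG
GGGGGG
GGGGGG
GGGGGW
GBBBBG
GGGGGG
GGGGGG
GGGGGG

Derivation:
After op 1 paint(3,5,W):
KKKKKK
KKKKKK
KKKKKK
KKKKKW
KBBBBK
KKKKKK
KKKKKK
KKKKKK
After op 2 fill(5,5,G) [43 cells changed]:
GGGGGG
GGGGGG
GGGGGG
GGGGGW
GBBBBG
GGGGGG
GGGGGG
GGGGGG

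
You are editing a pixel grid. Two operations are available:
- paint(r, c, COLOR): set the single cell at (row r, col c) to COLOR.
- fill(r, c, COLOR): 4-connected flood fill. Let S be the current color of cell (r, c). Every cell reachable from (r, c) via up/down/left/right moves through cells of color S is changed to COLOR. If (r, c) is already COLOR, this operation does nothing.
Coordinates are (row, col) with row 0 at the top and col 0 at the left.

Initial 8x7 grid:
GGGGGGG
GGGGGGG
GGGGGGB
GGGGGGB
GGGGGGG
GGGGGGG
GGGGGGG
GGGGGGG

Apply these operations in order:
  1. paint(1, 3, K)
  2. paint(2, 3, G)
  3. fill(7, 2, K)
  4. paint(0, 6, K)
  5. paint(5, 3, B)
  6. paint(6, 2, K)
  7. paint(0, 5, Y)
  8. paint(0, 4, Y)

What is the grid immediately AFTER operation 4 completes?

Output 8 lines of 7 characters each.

Answer: KKKKKKK
KKKKKKK
KKKKKKB
KKKKKKB
KKKKKKK
KKKKKKK
KKKKKKK
KKKKKKK

Derivation:
After op 1 paint(1,3,K):
GGGGGGG
GGGKGGG
GGGGGGB
GGGGGGB
GGGGGGG
GGGGGGG
GGGGGGG
GGGGGGG
After op 2 paint(2,3,G):
GGGGGGG
GGGKGGG
GGGGGGB
GGGGGGB
GGGGGGG
GGGGGGG
GGGGGGG
GGGGGGG
After op 3 fill(7,2,K) [53 cells changed]:
KKKKKKK
KKKKKKK
KKKKKKB
KKKKKKB
KKKKKKK
KKKKKKK
KKKKKKK
KKKKKKK
After op 4 paint(0,6,K):
KKKKKKK
KKKKKKK
KKKKKKB
KKKKKKB
KKKKKKK
KKKKKKK
KKKKKKK
KKKKKKK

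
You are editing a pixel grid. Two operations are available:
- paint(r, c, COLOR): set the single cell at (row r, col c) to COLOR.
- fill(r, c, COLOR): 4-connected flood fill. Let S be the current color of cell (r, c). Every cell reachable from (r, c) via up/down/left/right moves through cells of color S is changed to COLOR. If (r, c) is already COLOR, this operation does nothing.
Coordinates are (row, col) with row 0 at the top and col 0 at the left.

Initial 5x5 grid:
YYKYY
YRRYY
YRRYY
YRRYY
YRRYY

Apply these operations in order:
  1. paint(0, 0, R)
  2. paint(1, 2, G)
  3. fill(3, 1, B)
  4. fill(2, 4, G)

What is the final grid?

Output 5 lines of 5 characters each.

Answer: RYKGG
YBGGG
YBBGG
YBBGG
YBBGG

Derivation:
After op 1 paint(0,0,R):
RYKYY
YRRYY
YRRYY
YRRYY
YRRYY
After op 2 paint(1,2,G):
RYKYY
YRGYY
YRRYY
YRRYY
YRRYY
After op 3 fill(3,1,B) [7 cells changed]:
RYKYY
YBGYY
YBBYY
YBBYY
YBBYY
After op 4 fill(2,4,G) [10 cells changed]:
RYKGG
YBGGG
YBBGG
YBBGG
YBBGG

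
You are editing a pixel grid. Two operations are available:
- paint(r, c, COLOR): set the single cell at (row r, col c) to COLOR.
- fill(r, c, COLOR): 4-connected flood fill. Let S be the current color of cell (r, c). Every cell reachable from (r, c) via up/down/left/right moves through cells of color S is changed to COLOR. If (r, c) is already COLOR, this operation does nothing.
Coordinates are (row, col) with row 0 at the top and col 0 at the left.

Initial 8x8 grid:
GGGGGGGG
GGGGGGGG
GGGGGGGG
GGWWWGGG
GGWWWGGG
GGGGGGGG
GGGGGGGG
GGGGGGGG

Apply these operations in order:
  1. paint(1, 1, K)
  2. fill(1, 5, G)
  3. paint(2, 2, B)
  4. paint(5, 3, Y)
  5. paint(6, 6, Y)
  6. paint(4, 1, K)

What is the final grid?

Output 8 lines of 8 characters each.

After op 1 paint(1,1,K):
GGGGGGGG
GKGGGGGG
GGGGGGGG
GGWWWGGG
GGWWWGGG
GGGGGGGG
GGGGGGGG
GGGGGGGG
After op 2 fill(1,5,G) [0 cells changed]:
GGGGGGGG
GKGGGGGG
GGGGGGGG
GGWWWGGG
GGWWWGGG
GGGGGGGG
GGGGGGGG
GGGGGGGG
After op 3 paint(2,2,B):
GGGGGGGG
GKGGGGGG
GGBGGGGG
GGWWWGGG
GGWWWGGG
GGGGGGGG
GGGGGGGG
GGGGGGGG
After op 4 paint(5,3,Y):
GGGGGGGG
GKGGGGGG
GGBGGGGG
GGWWWGGG
GGWWWGGG
GGGYGGGG
GGGGGGGG
GGGGGGGG
After op 5 paint(6,6,Y):
GGGGGGGG
GKGGGGGG
GGBGGGGG
GGWWWGGG
GGWWWGGG
GGGYGGGG
GGGGGGYG
GGGGGGGG
After op 6 paint(4,1,K):
GGGGGGGG
GKGGGGGG
GGBGGGGG
GGWWWGGG
GKWWWGGG
GGGYGGGG
GGGGGGYG
GGGGGGGG

Answer: GGGGGGGG
GKGGGGGG
GGBGGGGG
GGWWWGGG
GKWWWGGG
GGGYGGGG
GGGGGGYG
GGGGGGGG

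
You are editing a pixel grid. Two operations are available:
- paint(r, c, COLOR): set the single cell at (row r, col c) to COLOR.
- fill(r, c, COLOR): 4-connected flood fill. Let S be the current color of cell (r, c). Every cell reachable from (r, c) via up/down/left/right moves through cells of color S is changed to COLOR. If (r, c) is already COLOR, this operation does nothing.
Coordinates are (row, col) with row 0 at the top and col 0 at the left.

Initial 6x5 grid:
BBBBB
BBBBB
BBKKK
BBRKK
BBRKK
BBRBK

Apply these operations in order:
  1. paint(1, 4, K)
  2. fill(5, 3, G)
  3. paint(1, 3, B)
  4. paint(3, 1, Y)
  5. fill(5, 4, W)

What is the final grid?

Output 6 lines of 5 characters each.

Answer: BBBBB
BBBBW
BBWWW
BYRWW
BBRWW
BBRGW

Derivation:
After op 1 paint(1,4,K):
BBBBB
BBBBK
BBKKK
BBRKK
BBRKK
BBRBK
After op 2 fill(5,3,G) [1 cells changed]:
BBBBB
BBBBK
BBKKK
BBRKK
BBRKK
BBRGK
After op 3 paint(1,3,B):
BBBBB
BBBBK
BBKKK
BBRKK
BBRKK
BBRGK
After op 4 paint(3,1,Y):
BBBBB
BBBBK
BBKKK
BYRKK
BBRKK
BBRGK
After op 5 fill(5,4,W) [9 cells changed]:
BBBBB
BBBBW
BBWWW
BYRWW
BBRWW
BBRGW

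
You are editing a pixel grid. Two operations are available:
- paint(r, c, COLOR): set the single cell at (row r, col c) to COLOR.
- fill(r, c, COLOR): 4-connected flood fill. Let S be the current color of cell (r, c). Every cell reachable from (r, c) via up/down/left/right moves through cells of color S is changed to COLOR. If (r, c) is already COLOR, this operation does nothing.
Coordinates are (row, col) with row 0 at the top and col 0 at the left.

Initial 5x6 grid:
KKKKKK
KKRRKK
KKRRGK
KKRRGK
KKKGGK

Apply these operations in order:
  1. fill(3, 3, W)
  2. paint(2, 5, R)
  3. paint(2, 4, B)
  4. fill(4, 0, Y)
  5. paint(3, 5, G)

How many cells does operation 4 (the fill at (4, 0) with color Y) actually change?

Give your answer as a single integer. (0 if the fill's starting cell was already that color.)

After op 1 fill(3,3,W) [6 cells changed]:
KKKKKK
KKWWKK
KKWWGK
KKWWGK
KKKGGK
After op 2 paint(2,5,R):
KKKKKK
KKWWKK
KKWWGR
KKWWGK
KKKGGK
After op 3 paint(2,4,B):
KKKKKK
KKWWKK
KKWWBR
KKWWGK
KKKGGK
After op 4 fill(4,0,Y) [17 cells changed]:
YYYYYY
YYWWYY
YYWWBR
YYWWGK
YYYGGK

Answer: 17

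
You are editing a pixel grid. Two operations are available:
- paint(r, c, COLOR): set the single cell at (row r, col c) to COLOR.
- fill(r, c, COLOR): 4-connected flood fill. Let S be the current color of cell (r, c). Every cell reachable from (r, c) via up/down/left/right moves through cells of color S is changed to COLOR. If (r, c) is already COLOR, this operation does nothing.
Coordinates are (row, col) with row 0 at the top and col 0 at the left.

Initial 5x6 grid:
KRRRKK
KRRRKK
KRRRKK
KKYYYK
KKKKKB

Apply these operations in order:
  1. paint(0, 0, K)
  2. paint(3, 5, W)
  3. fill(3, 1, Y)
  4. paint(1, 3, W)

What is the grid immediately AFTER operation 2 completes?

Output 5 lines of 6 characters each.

After op 1 paint(0,0,K):
KRRRKK
KRRRKK
KRRRKK
KKYYYK
KKKKKB
After op 2 paint(3,5,W):
KRRRKK
KRRRKK
KRRRKK
KKYYYW
KKKKKB

Answer: KRRRKK
KRRRKK
KRRRKK
KKYYYW
KKKKKB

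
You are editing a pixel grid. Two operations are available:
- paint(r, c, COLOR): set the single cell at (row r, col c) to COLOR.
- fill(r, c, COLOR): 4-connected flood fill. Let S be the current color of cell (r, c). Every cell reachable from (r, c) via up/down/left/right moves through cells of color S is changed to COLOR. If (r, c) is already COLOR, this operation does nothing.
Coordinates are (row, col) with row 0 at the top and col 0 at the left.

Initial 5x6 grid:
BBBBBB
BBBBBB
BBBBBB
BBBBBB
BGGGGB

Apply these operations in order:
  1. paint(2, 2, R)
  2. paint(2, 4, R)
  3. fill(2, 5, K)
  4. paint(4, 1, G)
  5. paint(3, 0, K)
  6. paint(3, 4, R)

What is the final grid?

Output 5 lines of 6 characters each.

After op 1 paint(2,2,R):
BBBBBB
BBBBBB
BBRBBB
BBBBBB
BGGGGB
After op 2 paint(2,4,R):
BBBBBB
BBBBBB
BBRBRB
BBBBBB
BGGGGB
After op 3 fill(2,5,K) [24 cells changed]:
KKKKKK
KKKKKK
KKRKRK
KKKKKK
KGGGGK
After op 4 paint(4,1,G):
KKKKKK
KKKKKK
KKRKRK
KKKKKK
KGGGGK
After op 5 paint(3,0,K):
KKKKKK
KKKKKK
KKRKRK
KKKKKK
KGGGGK
After op 6 paint(3,4,R):
KKKKKK
KKKKKK
KKRKRK
KKKKRK
KGGGGK

Answer: KKKKKK
KKKKKK
KKRKRK
KKKKRK
KGGGGK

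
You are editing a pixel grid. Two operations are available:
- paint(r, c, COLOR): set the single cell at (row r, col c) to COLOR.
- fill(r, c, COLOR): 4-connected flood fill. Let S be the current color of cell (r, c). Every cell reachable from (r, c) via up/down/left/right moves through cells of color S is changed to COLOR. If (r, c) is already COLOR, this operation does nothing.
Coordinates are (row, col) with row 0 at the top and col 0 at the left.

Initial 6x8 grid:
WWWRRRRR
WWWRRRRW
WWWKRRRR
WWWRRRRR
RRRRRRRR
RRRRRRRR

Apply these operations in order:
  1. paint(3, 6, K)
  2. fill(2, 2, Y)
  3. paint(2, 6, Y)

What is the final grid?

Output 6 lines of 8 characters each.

Answer: YYYRRRRR
YYYRRRRW
YYYKRRYR
YYYRRRKR
RRRRRRRR
RRRRRRRR

Derivation:
After op 1 paint(3,6,K):
WWWRRRRR
WWWRRRRW
WWWKRRRR
WWWRRRKR
RRRRRRRR
RRRRRRRR
After op 2 fill(2,2,Y) [12 cells changed]:
YYYRRRRR
YYYRRRRW
YYYKRRRR
YYYRRRKR
RRRRRRRR
RRRRRRRR
After op 3 paint(2,6,Y):
YYYRRRRR
YYYRRRRW
YYYKRRYR
YYYRRRKR
RRRRRRRR
RRRRRRRR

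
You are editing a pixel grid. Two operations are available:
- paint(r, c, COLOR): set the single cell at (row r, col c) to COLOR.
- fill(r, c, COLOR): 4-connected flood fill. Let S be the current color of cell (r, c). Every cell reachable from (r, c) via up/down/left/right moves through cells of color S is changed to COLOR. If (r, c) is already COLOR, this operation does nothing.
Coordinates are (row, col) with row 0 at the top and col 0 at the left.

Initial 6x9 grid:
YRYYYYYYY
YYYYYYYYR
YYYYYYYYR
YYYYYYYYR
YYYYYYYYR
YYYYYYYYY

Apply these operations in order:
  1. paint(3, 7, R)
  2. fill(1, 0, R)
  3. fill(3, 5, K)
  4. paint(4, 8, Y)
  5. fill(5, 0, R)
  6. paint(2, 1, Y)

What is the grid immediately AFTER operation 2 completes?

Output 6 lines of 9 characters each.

After op 1 paint(3,7,R):
YRYYYYYYY
YYYYYYYYR
YYYYYYYYR
YYYYYYYRR
YYYYYYYYR
YYYYYYYYY
After op 2 fill(1,0,R) [48 cells changed]:
RRRRRRRRR
RRRRRRRRR
RRRRRRRRR
RRRRRRRRR
RRRRRRRRR
RRRRRRRRR

Answer: RRRRRRRRR
RRRRRRRRR
RRRRRRRRR
RRRRRRRRR
RRRRRRRRR
RRRRRRRRR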